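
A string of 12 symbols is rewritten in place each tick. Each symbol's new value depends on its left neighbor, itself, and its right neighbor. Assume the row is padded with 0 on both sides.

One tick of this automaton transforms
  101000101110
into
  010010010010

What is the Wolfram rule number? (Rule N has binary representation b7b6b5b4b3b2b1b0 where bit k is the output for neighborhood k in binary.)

97

position 9: 111 → 0  (bit 7 = 0)
position 10: 110 → 1  (bit 6 = 1)
position 1: 101 → 1  (bit 5 = 1)
position 3: 100 → 0  (bit 4 = 0)
position 8: 011 → 0  (bit 3 = 0)
position 0: 010 → 0  (bit 2 = 0)
position 5: 001 → 0  (bit 1 = 0)
position 4: 000 → 1  (bit 0 = 1)
bits b7..b0 = 01100001 = 97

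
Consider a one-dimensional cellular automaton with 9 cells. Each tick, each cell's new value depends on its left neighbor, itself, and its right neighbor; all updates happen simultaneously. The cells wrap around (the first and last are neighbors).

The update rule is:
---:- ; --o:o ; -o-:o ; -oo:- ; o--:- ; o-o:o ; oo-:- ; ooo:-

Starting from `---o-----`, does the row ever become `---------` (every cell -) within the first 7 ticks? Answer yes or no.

no

--oo-----
-o-------
oo-------
--------o
-------oo
------o--
-----oo--
tick 7 is -----oo--, still not uniform -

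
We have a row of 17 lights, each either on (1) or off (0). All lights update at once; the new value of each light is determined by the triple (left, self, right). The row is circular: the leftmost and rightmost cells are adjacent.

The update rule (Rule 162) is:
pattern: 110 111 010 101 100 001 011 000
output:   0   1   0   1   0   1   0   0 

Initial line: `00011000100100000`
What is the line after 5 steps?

00010010000000010

00100001001000000
01000010010000000
10000100100000000
00001001000000001
00010010000000010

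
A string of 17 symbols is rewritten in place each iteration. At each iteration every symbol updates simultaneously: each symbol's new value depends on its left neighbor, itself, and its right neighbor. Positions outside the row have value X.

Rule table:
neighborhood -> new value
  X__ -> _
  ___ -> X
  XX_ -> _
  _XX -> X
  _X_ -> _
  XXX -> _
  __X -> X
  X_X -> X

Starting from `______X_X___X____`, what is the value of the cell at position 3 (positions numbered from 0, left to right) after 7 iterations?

X

_XXXXX_X__XX__XXX
XX____X__XX__XX__
___XXX__XX__XX__X
_XXX___XX__XX__XX
XX___XXX__XX__XX_
___XXX___XX__XX_X
_XXX___XXX__XX_XX
position 3 holds X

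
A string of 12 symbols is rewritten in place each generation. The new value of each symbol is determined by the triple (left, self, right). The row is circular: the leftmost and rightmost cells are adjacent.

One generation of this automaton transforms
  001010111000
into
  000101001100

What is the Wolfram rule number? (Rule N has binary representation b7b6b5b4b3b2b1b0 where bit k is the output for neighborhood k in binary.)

112

position 7: 111 → 0  (bit 7 = 0)
position 8: 110 → 1  (bit 6 = 1)
position 3: 101 → 1  (bit 5 = 1)
position 9: 100 → 1  (bit 4 = 1)
position 6: 011 → 0  (bit 3 = 0)
position 2: 010 → 0  (bit 2 = 0)
position 1: 001 → 0  (bit 1 = 0)
position 0: 000 → 0  (bit 0 = 0)
bits b7..b0 = 01110000 = 112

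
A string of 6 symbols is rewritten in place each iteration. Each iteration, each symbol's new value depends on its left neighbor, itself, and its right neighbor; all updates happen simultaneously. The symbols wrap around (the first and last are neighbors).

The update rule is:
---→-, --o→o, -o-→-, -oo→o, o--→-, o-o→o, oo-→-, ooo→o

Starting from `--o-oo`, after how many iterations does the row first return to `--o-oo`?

-o-oo-
o-oo--
-oo--o
oo--o-
o--o-o
--o-oo

6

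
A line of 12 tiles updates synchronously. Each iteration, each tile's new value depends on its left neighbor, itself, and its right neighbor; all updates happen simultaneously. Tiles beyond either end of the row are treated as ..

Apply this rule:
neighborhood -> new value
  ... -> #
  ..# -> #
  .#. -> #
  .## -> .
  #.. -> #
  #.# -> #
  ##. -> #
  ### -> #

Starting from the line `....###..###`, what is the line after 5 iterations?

.##.####.###

####.####.##
.####.####.#
#.####.#####
##.####.####
.##.####.###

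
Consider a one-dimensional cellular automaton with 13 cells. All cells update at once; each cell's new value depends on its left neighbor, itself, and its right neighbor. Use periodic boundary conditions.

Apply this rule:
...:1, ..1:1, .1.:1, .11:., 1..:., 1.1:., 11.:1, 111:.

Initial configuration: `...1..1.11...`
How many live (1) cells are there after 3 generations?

9

1111.11..1.11
...1..1.11...  (repeats generation 0; period 2)
generation 3: 1111.11..1.11
count of 1: 9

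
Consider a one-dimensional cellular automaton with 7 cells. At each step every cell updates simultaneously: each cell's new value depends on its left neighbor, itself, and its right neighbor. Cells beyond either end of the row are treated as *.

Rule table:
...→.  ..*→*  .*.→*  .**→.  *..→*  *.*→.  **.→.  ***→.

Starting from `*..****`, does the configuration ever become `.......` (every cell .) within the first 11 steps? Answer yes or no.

yes

.**....
...*..*
*.****.
.......
all cells are . at step 4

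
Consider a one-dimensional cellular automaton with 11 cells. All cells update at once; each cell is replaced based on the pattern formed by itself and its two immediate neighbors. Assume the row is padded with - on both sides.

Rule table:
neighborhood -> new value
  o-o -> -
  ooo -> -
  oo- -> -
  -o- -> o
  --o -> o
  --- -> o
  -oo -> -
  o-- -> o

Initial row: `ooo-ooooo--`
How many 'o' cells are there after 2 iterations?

9

iteration 1: ---------oo
iteration 2: ooooooooo--
count of o: 9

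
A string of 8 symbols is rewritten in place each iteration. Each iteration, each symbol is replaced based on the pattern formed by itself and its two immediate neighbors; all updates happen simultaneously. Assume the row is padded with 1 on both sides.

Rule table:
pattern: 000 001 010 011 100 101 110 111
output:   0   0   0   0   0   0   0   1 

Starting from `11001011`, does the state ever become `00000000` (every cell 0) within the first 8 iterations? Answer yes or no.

iteration 1: 10000001
iteration 2: 00000000
all cells are 0 at iteration 2

yes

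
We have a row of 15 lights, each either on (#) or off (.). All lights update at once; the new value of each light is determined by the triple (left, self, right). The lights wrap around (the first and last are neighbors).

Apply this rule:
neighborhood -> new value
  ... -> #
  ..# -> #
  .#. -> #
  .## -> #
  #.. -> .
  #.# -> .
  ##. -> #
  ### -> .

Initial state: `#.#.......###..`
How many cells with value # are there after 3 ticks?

10

#.#.#######.#.#
#.#.#.....#.#.#
#.#.#.#####.#.#
count of #: 10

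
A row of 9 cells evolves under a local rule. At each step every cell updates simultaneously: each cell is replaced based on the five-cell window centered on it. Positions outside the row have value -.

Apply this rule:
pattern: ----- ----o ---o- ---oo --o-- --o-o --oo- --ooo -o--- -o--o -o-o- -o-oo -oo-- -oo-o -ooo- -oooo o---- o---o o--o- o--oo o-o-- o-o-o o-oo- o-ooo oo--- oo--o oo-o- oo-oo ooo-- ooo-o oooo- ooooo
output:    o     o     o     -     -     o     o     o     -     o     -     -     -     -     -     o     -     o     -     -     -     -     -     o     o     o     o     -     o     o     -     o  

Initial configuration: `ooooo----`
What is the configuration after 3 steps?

o----oooo

ooo-oo-oo
o-o------
o----oooo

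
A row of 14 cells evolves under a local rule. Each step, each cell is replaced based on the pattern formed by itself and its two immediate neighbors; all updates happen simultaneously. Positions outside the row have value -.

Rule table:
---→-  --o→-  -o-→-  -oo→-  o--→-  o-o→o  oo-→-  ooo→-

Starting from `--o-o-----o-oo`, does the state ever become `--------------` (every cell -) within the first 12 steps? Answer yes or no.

yes

step 1: ---o-------o--
step 2: --------------
all cells are - at step 2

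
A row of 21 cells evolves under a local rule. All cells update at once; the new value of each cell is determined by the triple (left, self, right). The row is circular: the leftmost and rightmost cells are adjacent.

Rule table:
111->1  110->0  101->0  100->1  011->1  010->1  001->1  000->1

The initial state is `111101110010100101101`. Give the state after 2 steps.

111001101110111101001
110111001100111001111

110111001100111001111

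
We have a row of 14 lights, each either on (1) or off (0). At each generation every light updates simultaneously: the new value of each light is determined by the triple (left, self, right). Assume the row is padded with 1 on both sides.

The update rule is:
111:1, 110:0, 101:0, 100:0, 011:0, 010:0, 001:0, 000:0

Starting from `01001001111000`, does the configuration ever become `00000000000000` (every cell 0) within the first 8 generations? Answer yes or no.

00000000110000
00000000000000
all cells are 0 at generation 2

yes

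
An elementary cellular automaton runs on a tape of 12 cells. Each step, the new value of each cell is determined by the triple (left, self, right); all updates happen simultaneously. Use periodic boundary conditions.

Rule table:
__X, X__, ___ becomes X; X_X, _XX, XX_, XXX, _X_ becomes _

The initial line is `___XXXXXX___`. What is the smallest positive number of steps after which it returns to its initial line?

XXX______XXX
___XXXXXX___

2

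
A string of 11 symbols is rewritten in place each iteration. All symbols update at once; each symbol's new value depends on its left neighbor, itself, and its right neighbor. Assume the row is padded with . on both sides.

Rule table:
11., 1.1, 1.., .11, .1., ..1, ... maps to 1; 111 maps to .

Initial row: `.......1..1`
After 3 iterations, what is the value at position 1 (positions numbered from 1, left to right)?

iteration 1: 11111111111
iteration 2: 1.........1
iteration 3: 11111111111
position 1 holds 1

1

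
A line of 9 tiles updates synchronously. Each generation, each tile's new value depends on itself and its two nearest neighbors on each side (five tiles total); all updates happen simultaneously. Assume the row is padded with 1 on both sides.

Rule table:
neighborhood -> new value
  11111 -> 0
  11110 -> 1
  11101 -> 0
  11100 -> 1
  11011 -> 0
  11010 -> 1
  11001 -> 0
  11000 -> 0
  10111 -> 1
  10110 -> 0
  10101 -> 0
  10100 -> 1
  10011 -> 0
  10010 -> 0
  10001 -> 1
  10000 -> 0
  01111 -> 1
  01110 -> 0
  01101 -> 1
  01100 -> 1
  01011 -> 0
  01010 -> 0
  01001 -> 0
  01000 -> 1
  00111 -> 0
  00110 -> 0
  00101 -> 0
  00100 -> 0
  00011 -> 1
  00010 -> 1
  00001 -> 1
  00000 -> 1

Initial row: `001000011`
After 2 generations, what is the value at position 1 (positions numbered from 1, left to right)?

0

000101101
011000101
position 1 holds 0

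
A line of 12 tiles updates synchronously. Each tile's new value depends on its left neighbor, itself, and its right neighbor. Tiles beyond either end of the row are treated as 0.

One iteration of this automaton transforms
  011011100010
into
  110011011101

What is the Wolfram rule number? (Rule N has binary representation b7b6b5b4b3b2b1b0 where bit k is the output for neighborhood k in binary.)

position 5: 111 → 1  (bit 7 = 1)
position 2: 110 → 0  (bit 6 = 0)
position 3: 101 → 0  (bit 5 = 0)
position 7: 100 → 1  (bit 4 = 1)
position 1: 011 → 1  (bit 3 = 1)
position 10: 010 → 0  (bit 2 = 0)
position 0: 001 → 1  (bit 1 = 1)
position 8: 000 → 1  (bit 0 = 1)
bits b7..b0 = 10011011 = 155

155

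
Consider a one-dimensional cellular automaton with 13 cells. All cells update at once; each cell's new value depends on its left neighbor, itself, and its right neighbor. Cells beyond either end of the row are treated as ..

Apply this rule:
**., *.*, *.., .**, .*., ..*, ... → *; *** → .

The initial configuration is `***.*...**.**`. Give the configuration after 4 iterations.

***.........*

*.***********
***.........*
*.***********  (repeats iteration 1; period 2)
iteration 4: ***.........*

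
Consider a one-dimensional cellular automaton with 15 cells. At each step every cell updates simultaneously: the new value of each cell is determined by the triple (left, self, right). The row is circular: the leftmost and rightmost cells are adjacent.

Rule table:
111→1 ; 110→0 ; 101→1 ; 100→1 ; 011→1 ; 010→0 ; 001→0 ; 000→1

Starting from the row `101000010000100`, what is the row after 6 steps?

010111001110010
001110101101001
101101011010100
011010110101010
010101101010101
101011010101010

101011010101010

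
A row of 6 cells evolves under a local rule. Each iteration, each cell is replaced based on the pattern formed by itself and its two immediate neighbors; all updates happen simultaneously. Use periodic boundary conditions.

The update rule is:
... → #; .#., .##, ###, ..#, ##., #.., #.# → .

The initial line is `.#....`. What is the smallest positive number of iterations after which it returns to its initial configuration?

...###
.#....

2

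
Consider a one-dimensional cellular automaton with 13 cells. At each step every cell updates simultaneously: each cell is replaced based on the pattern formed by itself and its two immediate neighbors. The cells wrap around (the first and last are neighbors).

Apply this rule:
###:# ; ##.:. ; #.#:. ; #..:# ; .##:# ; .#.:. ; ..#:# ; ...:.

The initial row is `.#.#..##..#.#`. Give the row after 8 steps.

....###.##...
...###..#.#..
..###.##...#.
.###..#.#.#.#
.##.##.......
##..#.#......
#.##...#....#
..#.#.#.#..##

..#.#.#.#..##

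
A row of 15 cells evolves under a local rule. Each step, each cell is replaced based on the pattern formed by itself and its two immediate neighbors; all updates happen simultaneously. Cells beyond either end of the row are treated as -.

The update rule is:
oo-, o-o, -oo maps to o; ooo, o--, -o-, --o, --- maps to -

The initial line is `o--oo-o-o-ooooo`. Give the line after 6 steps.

--------oo-----

---ooo-o-oo---o
---o-oo-ooo----
----ooooo-o----
----o---oo-----
--------oo-----
--------oo-----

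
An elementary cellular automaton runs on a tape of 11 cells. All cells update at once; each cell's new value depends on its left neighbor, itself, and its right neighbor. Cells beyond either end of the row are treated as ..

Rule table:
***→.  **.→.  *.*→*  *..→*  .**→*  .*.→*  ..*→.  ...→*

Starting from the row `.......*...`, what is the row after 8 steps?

******.****
*.....**...
*****.*.***
*....****..
****.*...**
*...****.*.
***.*...***
*..****.*..

*..****.*..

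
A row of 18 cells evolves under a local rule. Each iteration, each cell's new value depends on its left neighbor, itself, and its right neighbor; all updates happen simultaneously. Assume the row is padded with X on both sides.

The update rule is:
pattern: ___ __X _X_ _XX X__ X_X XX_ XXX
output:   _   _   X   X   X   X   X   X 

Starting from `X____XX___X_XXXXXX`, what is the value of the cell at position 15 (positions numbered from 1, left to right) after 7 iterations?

XX___XXX__XXXXXXXX
XXX__XXXX_XXXXXXXX
XXXX_XXXXXXXXXXXXX
XXXXXXXXXXXXXXXXXX
XXXXXXXXXXXXXXXXXX  (fixed point — unchanged through iteration 7)
position 15 holds X

X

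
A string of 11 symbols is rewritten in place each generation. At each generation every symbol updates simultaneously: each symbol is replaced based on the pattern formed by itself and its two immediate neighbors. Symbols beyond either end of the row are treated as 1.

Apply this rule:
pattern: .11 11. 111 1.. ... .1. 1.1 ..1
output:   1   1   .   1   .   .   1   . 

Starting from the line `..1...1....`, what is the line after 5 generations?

1..1...1...
11..1...1..
.11..1...1.
1111..1...1
...11..1..1

...11..1..1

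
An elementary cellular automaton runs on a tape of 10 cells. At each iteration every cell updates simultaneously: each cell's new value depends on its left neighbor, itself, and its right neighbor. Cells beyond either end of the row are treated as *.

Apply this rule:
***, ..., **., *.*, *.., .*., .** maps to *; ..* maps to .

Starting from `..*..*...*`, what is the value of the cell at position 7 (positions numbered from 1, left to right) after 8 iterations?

*

iteration 1: *.**.***.*
iteration 2: **********
iteration 3: **********  (fixed point — unchanged through iteration 8)
position 7 holds *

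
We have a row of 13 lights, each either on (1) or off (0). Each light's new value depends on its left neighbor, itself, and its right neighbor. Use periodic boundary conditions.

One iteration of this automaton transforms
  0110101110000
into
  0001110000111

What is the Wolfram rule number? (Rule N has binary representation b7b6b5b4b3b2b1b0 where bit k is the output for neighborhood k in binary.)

position 7: 111 → 0  (bit 7 = 0)
position 2: 110 → 0  (bit 6 = 0)
position 3: 101 → 1  (bit 5 = 1)
position 9: 100 → 0  (bit 4 = 0)
position 1: 011 → 0  (bit 3 = 0)
position 4: 010 → 1  (bit 2 = 1)
position 0: 001 → 0  (bit 1 = 0)
position 10: 000 → 1  (bit 0 = 1)
bits b7..b0 = 00100101 = 37

37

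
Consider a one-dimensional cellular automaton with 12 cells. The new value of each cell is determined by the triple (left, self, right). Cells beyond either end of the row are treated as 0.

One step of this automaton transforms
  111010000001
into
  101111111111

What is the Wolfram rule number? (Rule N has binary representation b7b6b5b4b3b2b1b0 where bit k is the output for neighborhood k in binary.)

127

position 1: 111 → 0  (bit 7 = 0)
position 2: 110 → 1  (bit 6 = 1)
position 3: 101 → 1  (bit 5 = 1)
position 5: 100 → 1  (bit 4 = 1)
position 0: 011 → 1  (bit 3 = 1)
position 4: 010 → 1  (bit 2 = 1)
position 10: 001 → 1  (bit 1 = 1)
position 6: 000 → 1  (bit 0 = 1)
bits b7..b0 = 01111111 = 127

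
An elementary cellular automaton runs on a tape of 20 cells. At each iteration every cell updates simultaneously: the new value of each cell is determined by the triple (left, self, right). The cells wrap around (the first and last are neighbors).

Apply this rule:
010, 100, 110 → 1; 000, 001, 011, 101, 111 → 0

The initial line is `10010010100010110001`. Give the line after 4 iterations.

11011010110010011000
01001010011011001100
01101011001001100110
00101001101100110011

00101001101100110011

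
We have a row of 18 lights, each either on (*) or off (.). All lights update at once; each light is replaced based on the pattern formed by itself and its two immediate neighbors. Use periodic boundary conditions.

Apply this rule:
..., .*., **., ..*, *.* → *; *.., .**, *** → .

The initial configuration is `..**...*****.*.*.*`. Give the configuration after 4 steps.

****...*.***....*.

.*.*.**....*******
*****.*.***......*
....****..*.*****.
****...*.***....*.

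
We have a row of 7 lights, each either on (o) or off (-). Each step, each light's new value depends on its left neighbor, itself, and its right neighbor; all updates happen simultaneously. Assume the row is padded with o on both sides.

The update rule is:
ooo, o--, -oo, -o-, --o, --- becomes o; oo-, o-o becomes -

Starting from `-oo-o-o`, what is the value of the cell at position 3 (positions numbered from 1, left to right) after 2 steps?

o

-o--o-o
-oooo-o
position 3 holds o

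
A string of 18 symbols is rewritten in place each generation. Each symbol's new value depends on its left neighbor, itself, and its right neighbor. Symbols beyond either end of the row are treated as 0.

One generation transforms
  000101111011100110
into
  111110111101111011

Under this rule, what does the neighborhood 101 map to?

At position 4 the neighborhood is 101; the next row has 1 there.

1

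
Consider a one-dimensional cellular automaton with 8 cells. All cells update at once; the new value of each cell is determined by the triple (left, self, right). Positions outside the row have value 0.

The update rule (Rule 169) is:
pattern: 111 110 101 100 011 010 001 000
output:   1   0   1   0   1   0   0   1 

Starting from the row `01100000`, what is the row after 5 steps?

01001111
00001110
11101100
11011001
10110000

10110000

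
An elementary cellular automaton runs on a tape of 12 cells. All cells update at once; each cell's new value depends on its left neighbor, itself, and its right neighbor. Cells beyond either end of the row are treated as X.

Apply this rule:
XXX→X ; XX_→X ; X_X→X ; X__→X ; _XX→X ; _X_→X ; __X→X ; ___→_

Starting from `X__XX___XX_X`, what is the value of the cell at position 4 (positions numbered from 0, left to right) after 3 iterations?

XXXXXX_XXXXX
XXXXXXXXXXXX
XXXXXXXXXXXX
position 4 holds X

X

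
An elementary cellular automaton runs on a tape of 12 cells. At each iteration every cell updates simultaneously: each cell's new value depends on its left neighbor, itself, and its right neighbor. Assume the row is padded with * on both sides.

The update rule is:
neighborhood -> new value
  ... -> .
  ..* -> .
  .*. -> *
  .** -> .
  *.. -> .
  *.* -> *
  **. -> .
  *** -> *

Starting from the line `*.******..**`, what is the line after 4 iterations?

.*.****....*
***.**......
**.*........
*.**........

*.**........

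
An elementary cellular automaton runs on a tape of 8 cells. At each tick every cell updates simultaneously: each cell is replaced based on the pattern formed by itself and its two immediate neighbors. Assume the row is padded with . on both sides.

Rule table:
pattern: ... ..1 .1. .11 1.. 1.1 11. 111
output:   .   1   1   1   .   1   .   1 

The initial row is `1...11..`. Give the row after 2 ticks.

1.11....

tick 1: 1..11...
tick 2: 1.11....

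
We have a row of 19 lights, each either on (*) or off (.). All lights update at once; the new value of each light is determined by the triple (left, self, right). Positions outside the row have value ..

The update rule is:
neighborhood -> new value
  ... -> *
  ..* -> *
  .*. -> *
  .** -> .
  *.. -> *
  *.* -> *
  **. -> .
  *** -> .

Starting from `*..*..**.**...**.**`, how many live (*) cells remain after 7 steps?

9

step 1: ******..*..***..*..
step 2: ......*****...*****
step 3: ******.....***.....
step 4: ......*****...*****  (repeats step 2; period 2)
step 7: ******.....***.....
count of *: 9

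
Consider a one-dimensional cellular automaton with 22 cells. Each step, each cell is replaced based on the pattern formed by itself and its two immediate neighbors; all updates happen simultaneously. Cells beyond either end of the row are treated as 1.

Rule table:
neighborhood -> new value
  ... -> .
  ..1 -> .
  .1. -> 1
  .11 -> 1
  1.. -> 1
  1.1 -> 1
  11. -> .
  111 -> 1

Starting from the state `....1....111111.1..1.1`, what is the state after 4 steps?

11.1111.111.111.111111

1...11...11111.111.111
.1..1.1..1111.111.1111
111.1111.111.111.11111
11.1111.111.111.111111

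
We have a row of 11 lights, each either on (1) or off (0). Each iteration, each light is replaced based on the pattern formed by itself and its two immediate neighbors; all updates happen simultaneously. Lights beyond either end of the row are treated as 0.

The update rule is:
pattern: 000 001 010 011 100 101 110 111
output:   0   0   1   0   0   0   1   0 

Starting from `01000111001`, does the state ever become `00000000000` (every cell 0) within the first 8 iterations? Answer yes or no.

iteration 1: 01000001001
iteration 2: 01000001001  (fixed point — unchanged through iteration 8)
iteration 8 is 01000001001, still not uniform 0

no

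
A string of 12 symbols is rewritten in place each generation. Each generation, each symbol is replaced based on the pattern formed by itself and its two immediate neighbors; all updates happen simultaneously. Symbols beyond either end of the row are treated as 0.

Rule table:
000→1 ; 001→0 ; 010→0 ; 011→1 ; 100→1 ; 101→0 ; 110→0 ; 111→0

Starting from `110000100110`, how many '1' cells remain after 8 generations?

4

101110010101
001001000000
100100111111
010010100000
001000011111
100111010000
010100001111
000011101000
count of 1: 4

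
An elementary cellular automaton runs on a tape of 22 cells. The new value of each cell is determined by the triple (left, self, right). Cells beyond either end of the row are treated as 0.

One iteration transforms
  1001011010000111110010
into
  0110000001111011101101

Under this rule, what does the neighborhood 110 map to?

0

At position 6 the neighborhood is 110; the next row has 0 there.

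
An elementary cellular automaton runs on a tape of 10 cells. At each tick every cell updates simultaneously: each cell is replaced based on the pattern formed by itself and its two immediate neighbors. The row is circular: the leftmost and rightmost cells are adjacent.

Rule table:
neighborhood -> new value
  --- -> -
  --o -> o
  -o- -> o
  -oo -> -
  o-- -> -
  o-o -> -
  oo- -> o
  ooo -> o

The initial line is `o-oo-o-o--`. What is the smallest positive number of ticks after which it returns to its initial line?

tick 1: o--o-o-o-o
tick 2: o-oo-o-o--

2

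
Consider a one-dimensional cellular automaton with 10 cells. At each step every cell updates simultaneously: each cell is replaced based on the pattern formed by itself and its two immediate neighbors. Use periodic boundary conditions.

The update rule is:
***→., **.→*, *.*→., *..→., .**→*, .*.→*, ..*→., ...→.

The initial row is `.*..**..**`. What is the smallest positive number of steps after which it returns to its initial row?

step 1: .*..**..**

1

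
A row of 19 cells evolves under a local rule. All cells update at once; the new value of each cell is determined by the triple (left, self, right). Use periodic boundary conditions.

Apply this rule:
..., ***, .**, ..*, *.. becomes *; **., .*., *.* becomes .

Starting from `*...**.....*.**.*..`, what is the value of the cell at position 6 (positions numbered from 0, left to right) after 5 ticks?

*

.****.*****..*...**
.***..****.**.****.
***.*****..*..***.*
**..****.**.****..*
*.*****..*..***.***
position 6 holds *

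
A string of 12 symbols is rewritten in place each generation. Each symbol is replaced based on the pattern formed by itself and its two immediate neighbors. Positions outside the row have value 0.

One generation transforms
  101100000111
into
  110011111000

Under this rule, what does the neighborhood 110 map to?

0

At position 3 the neighborhood is 110; the next row has 0 there.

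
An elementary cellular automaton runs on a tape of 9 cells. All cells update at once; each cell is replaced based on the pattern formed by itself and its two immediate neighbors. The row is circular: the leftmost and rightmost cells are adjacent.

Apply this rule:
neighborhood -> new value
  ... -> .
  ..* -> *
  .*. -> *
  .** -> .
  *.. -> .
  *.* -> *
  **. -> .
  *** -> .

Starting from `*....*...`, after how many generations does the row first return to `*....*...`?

18

*...**..*
...*...*.
..**..**.
.*...*...
**..**...
...*....*
..**...**
.*....*..
**...**..
....*...*
...**..**
..*...*..
.**..**..
*...*....
*..**...*
..*....*.
.**...**.
*....*...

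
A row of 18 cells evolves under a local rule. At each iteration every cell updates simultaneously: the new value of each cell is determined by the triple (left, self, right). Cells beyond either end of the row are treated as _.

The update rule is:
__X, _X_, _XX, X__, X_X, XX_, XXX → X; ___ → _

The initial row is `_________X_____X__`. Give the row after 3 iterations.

________XXX___XXX_
_______XXXXX_XXXXX
______XXXXXXXXXXXX

______XXXXXXXXXXXX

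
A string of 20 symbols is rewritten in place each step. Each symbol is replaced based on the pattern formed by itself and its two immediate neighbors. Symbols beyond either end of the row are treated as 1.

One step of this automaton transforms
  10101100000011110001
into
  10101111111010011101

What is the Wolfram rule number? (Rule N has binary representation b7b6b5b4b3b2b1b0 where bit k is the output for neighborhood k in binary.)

position 13: 111 → 0  (bit 7 = 0)
position 0: 110 → 1  (bit 6 = 1)
position 1: 101 → 0  (bit 5 = 0)
position 6: 100 → 1  (bit 4 = 1)
position 4: 011 → 1  (bit 3 = 1)
position 2: 010 → 1  (bit 2 = 1)
position 11: 001 → 0  (bit 1 = 0)
position 7: 000 → 1  (bit 0 = 1)
bits b7..b0 = 01011101 = 93

93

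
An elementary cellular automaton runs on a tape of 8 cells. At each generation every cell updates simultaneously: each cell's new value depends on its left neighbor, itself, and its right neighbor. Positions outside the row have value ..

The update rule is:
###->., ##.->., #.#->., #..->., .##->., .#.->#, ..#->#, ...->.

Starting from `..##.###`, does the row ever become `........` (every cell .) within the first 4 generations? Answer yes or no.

generation 1: .#......
generation 2: ##......
generation 3: ........
all cells are . at generation 3

yes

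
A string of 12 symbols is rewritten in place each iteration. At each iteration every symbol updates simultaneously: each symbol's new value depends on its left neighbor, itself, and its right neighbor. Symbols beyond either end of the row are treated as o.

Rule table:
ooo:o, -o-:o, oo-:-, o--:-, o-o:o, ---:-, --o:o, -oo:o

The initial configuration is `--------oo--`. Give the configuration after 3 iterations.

-----oo--ooo

-------oo--o
------oo--oo
-----oo--ooo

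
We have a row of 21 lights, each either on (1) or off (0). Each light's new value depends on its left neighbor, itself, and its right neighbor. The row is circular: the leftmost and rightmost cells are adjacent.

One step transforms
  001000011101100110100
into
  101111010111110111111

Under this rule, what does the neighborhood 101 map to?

1

At position 10 the neighborhood is 101; the next row has 1 there.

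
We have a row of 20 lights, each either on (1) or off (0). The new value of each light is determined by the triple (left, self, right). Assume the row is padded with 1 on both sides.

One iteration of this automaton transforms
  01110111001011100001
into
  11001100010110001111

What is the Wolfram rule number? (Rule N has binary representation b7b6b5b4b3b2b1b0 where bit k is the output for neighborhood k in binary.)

position 2: 111 → 0  (bit 7 = 0)
position 3: 110 → 0  (bit 6 = 0)
position 0: 101 → 1  (bit 5 = 1)
position 8: 100 → 0  (bit 4 = 0)
position 1: 011 → 1  (bit 3 = 1)
position 10: 010 → 0  (bit 2 = 0)
position 9: 001 → 1  (bit 1 = 1)
position 16: 000 → 1  (bit 0 = 1)
bits b7..b0 = 00101011 = 43

43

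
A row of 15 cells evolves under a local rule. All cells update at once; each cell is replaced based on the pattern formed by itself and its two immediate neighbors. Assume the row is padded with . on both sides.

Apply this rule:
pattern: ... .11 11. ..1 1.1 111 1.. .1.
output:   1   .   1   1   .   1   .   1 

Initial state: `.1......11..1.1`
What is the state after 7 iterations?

11.1.1.1.1.11.1

11.11111.1.11.1
.1..1111.1..1.1
11.1.111.1.11.1
.1.1..11.1..1.1
11.1.1.1.1.11.1
.1.1.1.1.1..1.1
11.1.1.1.1.11.1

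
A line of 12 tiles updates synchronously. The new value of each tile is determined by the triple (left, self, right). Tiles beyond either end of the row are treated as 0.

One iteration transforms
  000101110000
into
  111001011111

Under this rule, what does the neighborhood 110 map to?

At position 7 the neighborhood is 110; the next row has 1 there.

1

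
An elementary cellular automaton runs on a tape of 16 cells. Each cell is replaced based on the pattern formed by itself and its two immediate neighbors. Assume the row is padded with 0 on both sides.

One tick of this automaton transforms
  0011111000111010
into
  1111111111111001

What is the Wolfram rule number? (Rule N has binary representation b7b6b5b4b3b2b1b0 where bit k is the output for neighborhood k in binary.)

219

position 3: 111 → 1  (bit 7 = 1)
position 6: 110 → 1  (bit 6 = 1)
position 13: 101 → 0  (bit 5 = 0)
position 7: 100 → 1  (bit 4 = 1)
position 2: 011 → 1  (bit 3 = 1)
position 14: 010 → 0  (bit 2 = 0)
position 1: 001 → 1  (bit 1 = 1)
position 0: 000 → 1  (bit 0 = 1)
bits b7..b0 = 11011011 = 219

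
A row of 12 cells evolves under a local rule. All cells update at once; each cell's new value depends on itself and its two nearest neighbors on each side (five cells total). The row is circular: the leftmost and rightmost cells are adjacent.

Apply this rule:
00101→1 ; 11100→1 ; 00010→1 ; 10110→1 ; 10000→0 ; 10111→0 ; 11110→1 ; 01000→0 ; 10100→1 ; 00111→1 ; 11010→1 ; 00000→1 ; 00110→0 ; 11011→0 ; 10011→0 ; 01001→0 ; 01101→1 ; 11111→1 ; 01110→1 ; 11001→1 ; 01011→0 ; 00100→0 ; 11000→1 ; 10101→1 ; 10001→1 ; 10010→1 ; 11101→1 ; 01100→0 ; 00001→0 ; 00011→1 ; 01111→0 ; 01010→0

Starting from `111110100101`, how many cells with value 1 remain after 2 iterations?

011111101100
110111101011
count of 1: 9

9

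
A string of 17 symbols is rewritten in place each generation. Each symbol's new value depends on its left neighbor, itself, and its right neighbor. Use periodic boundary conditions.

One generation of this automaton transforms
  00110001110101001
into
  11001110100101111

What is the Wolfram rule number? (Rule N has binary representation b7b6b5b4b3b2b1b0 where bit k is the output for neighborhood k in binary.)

position 8: 111 → 1  (bit 7 = 1)
position 3: 110 → 0  (bit 6 = 0)
position 10: 101 → 0  (bit 5 = 0)
position 0: 100 → 1  (bit 4 = 1)
position 2: 011 → 0  (bit 3 = 0)
position 11: 010 → 1  (bit 2 = 1)
position 1: 001 → 1  (bit 1 = 1)
position 5: 000 → 1  (bit 0 = 1)
bits b7..b0 = 10010111 = 151

151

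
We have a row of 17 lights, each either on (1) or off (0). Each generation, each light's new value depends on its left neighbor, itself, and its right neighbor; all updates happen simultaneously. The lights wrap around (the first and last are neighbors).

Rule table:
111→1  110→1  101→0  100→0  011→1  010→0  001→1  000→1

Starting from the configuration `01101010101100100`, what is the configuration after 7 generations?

11100000001101001
11101111111100011
11101111111101111
11101111111101111  (fixed point — unchanged through generation 7)

11101111111101111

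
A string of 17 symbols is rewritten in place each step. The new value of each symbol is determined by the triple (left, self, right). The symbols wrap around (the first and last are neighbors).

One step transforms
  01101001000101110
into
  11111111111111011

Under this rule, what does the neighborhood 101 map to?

1

At position 3 the neighborhood is 101; the next row has 1 there.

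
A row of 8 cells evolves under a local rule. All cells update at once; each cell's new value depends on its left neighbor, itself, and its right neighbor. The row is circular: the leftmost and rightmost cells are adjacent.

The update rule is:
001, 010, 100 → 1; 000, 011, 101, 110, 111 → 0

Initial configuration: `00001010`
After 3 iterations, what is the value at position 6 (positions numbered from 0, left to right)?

0

iteration 1: 00011011
iteration 2: 10100000
iteration 3: 10110001
position 6 holds 0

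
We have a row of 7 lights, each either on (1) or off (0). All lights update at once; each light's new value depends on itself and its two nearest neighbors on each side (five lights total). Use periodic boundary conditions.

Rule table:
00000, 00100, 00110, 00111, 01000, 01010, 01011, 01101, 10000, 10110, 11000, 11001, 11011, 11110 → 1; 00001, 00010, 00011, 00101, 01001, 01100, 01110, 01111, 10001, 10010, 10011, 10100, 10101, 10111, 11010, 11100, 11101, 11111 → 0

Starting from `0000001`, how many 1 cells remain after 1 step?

step 1: 1111001
count of 1: 5

5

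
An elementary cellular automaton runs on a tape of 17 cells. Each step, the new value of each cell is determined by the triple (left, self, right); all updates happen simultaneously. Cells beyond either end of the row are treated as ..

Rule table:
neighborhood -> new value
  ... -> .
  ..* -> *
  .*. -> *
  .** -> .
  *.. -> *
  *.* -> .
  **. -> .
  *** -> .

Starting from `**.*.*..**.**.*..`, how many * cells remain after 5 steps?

step 1: ...*.***......**.
step 2: ..**....*....*..*
step 3: .*..*..***..*****
step 4: *******...**.....
step 5: .......*.*..*....
count of *: 3

3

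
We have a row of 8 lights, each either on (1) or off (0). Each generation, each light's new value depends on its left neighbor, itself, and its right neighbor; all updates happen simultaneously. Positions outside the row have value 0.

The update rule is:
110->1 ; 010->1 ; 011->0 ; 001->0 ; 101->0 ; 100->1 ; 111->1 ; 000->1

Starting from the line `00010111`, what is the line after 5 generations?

00110101

11010011
01011001
01001101
01100101
00110101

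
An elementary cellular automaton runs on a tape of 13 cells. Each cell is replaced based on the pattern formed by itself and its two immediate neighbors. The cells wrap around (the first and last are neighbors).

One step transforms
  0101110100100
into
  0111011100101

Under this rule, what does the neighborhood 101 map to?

1

At position 2 the neighborhood is 101; the next row has 1 there.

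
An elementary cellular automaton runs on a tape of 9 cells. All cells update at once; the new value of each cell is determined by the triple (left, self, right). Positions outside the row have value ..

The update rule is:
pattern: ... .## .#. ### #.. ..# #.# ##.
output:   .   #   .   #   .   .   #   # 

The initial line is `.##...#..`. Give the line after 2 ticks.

.##......

tick 1: .##......
tick 2: .##......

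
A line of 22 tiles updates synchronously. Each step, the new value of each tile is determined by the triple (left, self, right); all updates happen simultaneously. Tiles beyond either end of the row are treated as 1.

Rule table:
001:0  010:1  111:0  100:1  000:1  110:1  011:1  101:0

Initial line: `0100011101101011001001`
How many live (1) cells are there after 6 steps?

12

0111010101101011101101
0101010101101010101101
0101010101101010101101  (fixed point — unchanged through step 6)
count of 1: 12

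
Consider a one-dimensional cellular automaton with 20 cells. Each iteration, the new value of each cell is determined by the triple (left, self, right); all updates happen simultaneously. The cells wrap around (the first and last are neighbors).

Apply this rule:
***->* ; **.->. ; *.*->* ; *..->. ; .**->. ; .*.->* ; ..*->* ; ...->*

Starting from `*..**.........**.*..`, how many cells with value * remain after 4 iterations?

*.*...********..**.*
.**.**.******..*..*.
*..*..*.****..**.**.
*.**.***.**..*..*..*
count of *: 11

11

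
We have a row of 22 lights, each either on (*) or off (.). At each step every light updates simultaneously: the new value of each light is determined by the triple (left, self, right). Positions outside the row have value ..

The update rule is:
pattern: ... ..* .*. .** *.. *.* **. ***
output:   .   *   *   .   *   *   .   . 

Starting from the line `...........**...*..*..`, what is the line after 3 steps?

........*......*....**

step 1: ..........*..*.******.
step 2: .........******......*
step 3: ........*......*....**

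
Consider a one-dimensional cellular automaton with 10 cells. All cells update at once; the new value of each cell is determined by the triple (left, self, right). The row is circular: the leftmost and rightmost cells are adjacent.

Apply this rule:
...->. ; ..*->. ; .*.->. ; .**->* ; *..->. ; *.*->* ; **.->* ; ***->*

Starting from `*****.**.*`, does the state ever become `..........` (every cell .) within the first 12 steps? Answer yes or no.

**********
**********  (fixed point — unchanged through step 12)
step 12 is **********, still not uniform .

no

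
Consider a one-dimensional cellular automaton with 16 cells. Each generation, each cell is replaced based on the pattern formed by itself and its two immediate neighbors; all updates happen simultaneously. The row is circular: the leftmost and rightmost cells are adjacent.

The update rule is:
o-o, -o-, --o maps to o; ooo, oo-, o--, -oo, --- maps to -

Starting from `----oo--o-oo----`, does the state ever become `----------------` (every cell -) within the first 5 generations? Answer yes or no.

no

---o---ooo------
--oo--o---------
-o---oo---------
oo--o-----------
---oo----------o
generation 5 is ---oo----------o, still not uniform -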